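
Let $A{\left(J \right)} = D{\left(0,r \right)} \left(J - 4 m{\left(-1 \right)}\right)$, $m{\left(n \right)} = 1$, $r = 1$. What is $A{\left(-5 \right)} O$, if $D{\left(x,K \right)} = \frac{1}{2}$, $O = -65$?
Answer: $\frac{585}{2} \approx 292.5$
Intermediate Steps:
$D{\left(x,K \right)} = \frac{1}{2}$
$A{\left(J \right)} = -2 + \frac{J}{2}$ ($A{\left(J \right)} = \frac{J - 4}{2} = \frac{-4 + J}{2} = -2 + \frac{J}{2}$)
$A{\left(-5 \right)} O = \left(-2 + \frac{1}{2} \left(-5\right)\right) \left(-65\right) = \left(-2 - \frac{5}{2}\right) \left(-65\right) = \left(- \frac{9}{2}\right) \left(-65\right) = \frac{585}{2}$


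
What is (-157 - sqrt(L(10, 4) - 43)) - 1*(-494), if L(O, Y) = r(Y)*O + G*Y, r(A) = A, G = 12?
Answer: 337 - 3*sqrt(5) ≈ 330.29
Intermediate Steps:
L(O, Y) = 12*Y + O*Y (L(O, Y) = Y*O + 12*Y = O*Y + 12*Y = 12*Y + O*Y)
(-157 - sqrt(L(10, 4) - 43)) - 1*(-494) = (-157 - sqrt(4*(12 + 10) - 43)) - 1*(-494) = (-157 - sqrt(4*22 - 43)) + 494 = (-157 - sqrt(88 - 43)) + 494 = (-157 - sqrt(45)) + 494 = (-157 - 3*sqrt(5)) + 494 = 337 - 3*sqrt(5)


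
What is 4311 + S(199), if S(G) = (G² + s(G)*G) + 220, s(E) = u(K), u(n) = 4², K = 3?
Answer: 47316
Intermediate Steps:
u(n) = 16
s(E) = 16
S(G) = 220 + G² + 16*G (S(G) = (G² + 16*G) + 220 = 220 + G² + 16*G)
4311 + S(199) = 4311 + (220 + 199² + 16*199) = 4311 + (220 + 39601 + 3184) = 4311 + 43005 = 47316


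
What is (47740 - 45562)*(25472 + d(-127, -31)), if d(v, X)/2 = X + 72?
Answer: 55656612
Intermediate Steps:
d(v, X) = 144 + 2*X (d(v, X) = 2*(X + 72) = 2*(72 + X) = 144 + 2*X)
(47740 - 45562)*(25472 + d(-127, -31)) = (47740 - 45562)*(25472 + (144 + 2*(-31))) = 2178*(25472 + (144 - 62)) = 2178*(25472 + 82) = 2178*25554 = 55656612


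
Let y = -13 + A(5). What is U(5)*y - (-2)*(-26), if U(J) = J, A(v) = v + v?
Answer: -67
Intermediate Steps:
A(v) = 2*v
y = -3 (y = -13 + 2*5 = -13 + 10 = -3)
U(5)*y - (-2)*(-26) = 5*(-3) - (-2)*(-26) = -15 - 1*52 = -15 - 52 = -67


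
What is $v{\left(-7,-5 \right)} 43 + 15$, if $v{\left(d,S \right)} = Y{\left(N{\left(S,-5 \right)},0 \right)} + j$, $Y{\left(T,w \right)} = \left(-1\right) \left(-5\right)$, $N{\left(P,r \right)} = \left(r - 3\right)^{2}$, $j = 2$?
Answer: $316$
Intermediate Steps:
$N{\left(P,r \right)} = \left(-3 + r\right)^{2}$
$Y{\left(T,w \right)} = 5$
$v{\left(d,S \right)} = 7$ ($v{\left(d,S \right)} = 5 + 2 = 7$)
$v{\left(-7,-5 \right)} 43 + 15 = 7 \cdot 43 + 15 = 301 + 15 = 316$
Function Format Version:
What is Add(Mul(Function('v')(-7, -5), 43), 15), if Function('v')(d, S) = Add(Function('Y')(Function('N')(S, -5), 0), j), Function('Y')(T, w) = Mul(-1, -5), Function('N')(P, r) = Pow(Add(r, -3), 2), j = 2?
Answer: 316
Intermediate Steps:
Function('N')(P, r) = Pow(Add(-3, r), 2)
Function('Y')(T, w) = 5
Function('v')(d, S) = 7 (Function('v')(d, S) = Add(5, 2) = 7)
Add(Mul(Function('v')(-7, -5), 43), 15) = Add(Mul(7, 43), 15) = Add(301, 15) = 316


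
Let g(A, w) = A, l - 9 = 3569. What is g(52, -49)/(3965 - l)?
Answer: 52/387 ≈ 0.13437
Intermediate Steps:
l = 3578 (l = 9 + 3569 = 3578)
g(52, -49)/(3965 - l) = 52/(3965 - 1*3578) = 52/(3965 - 3578) = 52/387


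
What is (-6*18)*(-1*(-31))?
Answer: -3348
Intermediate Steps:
(-6*18)*(-1*(-31)) = -108*31 = -3348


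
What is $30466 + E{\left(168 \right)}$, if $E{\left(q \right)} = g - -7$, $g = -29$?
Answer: $30444$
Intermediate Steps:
$E{\left(q \right)} = -22$ ($E{\left(q \right)} = -29 - -7 = -29 + 7 = -22$)
$30466 + E{\left(168 \right)} = 30466 - 22 = 30444$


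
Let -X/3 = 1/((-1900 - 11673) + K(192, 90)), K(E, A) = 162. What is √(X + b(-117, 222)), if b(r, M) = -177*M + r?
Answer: I*√7088262251298/13411 ≈ 198.52*I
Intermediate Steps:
b(r, M) = r - 177*M
X = 3/13411 (X = -3/((-1900 - 11673) + 162) = -3/(-13573 + 162) = -3/(-13411) = -3*(-1/13411) = 3/13411 ≈ 0.00022370)
√(X + b(-117, 222)) = √(3/13411 + (-117 - 177*222)) = √(3/13411 + (-117 - 39294)) = √(3/13411 - 39411) = √(-528540918/13411) = I*√7088262251298/13411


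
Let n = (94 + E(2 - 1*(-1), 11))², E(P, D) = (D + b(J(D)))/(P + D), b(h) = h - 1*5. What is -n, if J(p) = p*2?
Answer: -9216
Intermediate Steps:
J(p) = 2*p
b(h) = -5 + h (b(h) = h - 5 = -5 + h)
E(P, D) = (-5 + 3*D)/(D + P) (E(P, D) = (D + (-5 + 2*D))/(P + D) = (-5 + 3*D)/(D + P))
n = 9216 (n = (94 + (-5 + 3*11)/(11 + (2 - 1*(-1))))² = (94 + (-5 + 33)/(11 + (2 + 1)))² = (94 + 28/(11 + 3))² = (94 + 28/14)² = (94 + (1/14)*28)² = (94 + 2)² = 96² = 9216)
-n = -1*9216 = -9216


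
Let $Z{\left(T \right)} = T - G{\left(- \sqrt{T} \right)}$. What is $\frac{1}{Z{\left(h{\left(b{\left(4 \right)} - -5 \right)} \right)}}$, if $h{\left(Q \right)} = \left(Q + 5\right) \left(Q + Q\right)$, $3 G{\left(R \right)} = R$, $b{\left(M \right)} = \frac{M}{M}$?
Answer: $\frac{9}{1187} - \frac{\sqrt{33}}{26114} \approx 0.0073622$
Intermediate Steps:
$b{\left(M \right)} = 1$
$G{\left(R \right)} = \frac{R}{3}$
$h{\left(Q \right)} = 2 Q \left(5 + Q\right)$ ($h{\left(Q \right)} = \left(5 + Q\right) 2 Q = 2 Q \left(5 + Q\right)$)
$Z{\left(T \right)} = T + \frac{\sqrt{T}}{3}$ ($Z{\left(T \right)} = T - \frac{\left(-1\right) \sqrt{T}}{3} = T - - \frac{\sqrt{T}}{3} = T + \frac{\sqrt{T}}{3}$)
$\frac{1}{Z{\left(h{\left(b{\left(4 \right)} - -5 \right)} \right)}} = \frac{1}{2 \left(1 - -5\right) \left(5 + \left(1 - -5\right)\right) + \frac{\sqrt{2 \left(1 - -5\right) \left(5 + \left(1 - -5\right)\right)}}{3}} = \frac{1}{2 \left(1 + 5\right) \left(5 + \left(1 + 5\right)\right) + \frac{\sqrt{2 \left(1 + 5\right) \left(5 + \left(1 + 5\right)\right)}}{3}} = \frac{1}{2 \cdot 6 \left(5 + 6\right) + \frac{\sqrt{2 \cdot 6 \left(5 + 6\right)}}{3}} = \frac{1}{2 \cdot 6 \cdot 11 + \frac{\sqrt{2 \cdot 6 \cdot 11}}{3}} = \frac{1}{132 + \frac{\sqrt{132}}{3}} = \frac{1}{132 + \frac{2 \sqrt{33}}{3}}$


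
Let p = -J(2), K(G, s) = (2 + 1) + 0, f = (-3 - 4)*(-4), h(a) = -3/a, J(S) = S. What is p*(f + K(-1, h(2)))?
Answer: -62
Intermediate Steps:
f = 28 (f = -7*(-4) = 28)
K(G, s) = 3 (K(G, s) = 3 + 0 = 3)
p = -2 (p = -1*2 = -2)
p*(f + K(-1, h(2))) = -2*(28 + 3) = -2*31 = -62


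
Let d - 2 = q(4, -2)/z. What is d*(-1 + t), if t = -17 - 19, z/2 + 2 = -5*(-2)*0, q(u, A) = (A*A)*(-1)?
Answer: -111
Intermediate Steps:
q(u, A) = -A² (q(u, A) = A²*(-1) = -A²)
z = -4 (z = -4 + 2*(-5*(-2)*0) = -4 + 2*(10*0) = -4 + 2*0 = -4 + 0 = -4)
t = -36
d = 3 (d = 2 - 1*(-2)²/(-4) = 2 - 1*4*(-¼) = 2 - 4*(-¼) = 2 + 1 = 3)
d*(-1 + t) = 3*(-1 - 36) = 3*(-37) = -111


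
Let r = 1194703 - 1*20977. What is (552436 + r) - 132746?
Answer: 1593416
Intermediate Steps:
r = 1173726 (r = 1194703 - 20977 = 1173726)
(552436 + r) - 132746 = (552436 + 1173726) - 132746 = 1726162 - 132746 = 1593416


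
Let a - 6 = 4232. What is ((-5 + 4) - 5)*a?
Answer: -25428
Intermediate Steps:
a = 4238 (a = 6 + 4232 = 4238)
((-5 + 4) - 5)*a = ((-5 + 4) - 5)*4238 = (-1 - 5)*4238 = -6*4238 = -25428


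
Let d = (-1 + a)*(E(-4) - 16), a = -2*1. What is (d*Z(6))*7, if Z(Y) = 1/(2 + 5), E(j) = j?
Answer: 60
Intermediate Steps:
a = -2
d = 60 (d = (-1 - 2)*(-4 - 16) = -3*(-20) = 60)
Z(Y) = ⅐ (Z(Y) = 1/7 = ⅐)
(d*Z(6))*7 = (60*(⅐))*7 = (60/7)*7 = 60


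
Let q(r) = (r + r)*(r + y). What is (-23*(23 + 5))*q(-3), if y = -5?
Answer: -30912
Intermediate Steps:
q(r) = 2*r*(-5 + r) (q(r) = (r + r)*(r - 5) = (2*r)*(-5 + r) = 2*r*(-5 + r))
(-23*(23 + 5))*q(-3) = (-23*(23 + 5))*(2*(-3)*(-5 - 3)) = (-23*28)*(2*(-3)*(-8)) = -644*48 = -30912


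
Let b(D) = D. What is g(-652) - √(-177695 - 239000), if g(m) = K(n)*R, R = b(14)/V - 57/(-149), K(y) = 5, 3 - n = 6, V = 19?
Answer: 15845/2831 - I*√416695 ≈ 5.597 - 645.52*I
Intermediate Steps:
n = -3 (n = 3 - 1*6 = 3 - 6 = -3)
R = 3169/2831 (R = 14/19 - 57/(-149) = 14*(1/19) - 57*(-1/149) = 14/19 + 57/149 = 3169/2831 ≈ 1.1194)
g(m) = 15845/2831 (g(m) = 5*(3169/2831) = 15845/2831)
g(-652) - √(-177695 - 239000) = 15845/2831 - √(-177695 - 239000) = 15845/2831 - √(-416695) = 15845/2831 - I*√416695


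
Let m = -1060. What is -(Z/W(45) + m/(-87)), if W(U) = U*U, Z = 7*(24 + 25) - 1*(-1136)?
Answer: -252797/19575 ≈ -12.914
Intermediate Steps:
Z = 1479 (Z = 7*49 + 1136 = 343 + 1136 = 1479)
W(U) = U²
-(Z/W(45) + m/(-87)) = -(1479/(45²) - 1060/(-87)) = -(1479/2025 - 1060*(-1/87)) = -(1479*(1/2025) + 1060/87) = -(493/675 + 1060/87) = -1*252797/19575 = -252797/19575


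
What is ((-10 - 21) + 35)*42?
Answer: 168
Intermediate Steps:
((-10 - 21) + 35)*42 = (-31 + 35)*42 = 4*42 = 168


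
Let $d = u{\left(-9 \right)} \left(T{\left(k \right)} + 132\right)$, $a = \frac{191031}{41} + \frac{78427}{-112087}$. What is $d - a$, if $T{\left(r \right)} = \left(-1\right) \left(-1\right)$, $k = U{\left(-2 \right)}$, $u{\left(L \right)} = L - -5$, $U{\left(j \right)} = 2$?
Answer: $- \frac{23853717834}{4595567} \approx -5190.6$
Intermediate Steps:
$u{\left(L \right)} = 5 + L$ ($u{\left(L \right)} = L + 5 = 5 + L$)
$k = 2$
$T{\left(r \right)} = 1$
$a = \frac{21408876190}{4595567}$ ($a = 191031 \cdot \frac{1}{41} + 78427 \left(- \frac{1}{112087}\right) = \frac{191031}{41} - \frac{78427}{112087} = \frac{21408876190}{4595567} \approx 4658.6$)
$d = -532$ ($d = \left(5 - 9\right) \left(1 + 132\right) = \left(-4\right) 133 = -532$)
$d - a = -532 - \frac{21408876190}{4595567} = - \frac{23853717834}{4595567}$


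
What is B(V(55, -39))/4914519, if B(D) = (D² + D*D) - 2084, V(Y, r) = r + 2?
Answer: 218/1638173 ≈ 0.00013308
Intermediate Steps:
V(Y, r) = 2 + r
B(D) = -2084 + 2*D² (B(D) = (D² + D²) - 2084 = 2*D² - 2084 = -2084 + 2*D²)
B(V(55, -39))/4914519 = (-2084 + 2*(2 - 39)²)/4914519 = (-2084 + 2*(-37)²)*(1/4914519) = (-2084 + 2*1369)*(1/4914519) = (-2084 + 2738)*(1/4914519) = 654*(1/4914519) = 218/1638173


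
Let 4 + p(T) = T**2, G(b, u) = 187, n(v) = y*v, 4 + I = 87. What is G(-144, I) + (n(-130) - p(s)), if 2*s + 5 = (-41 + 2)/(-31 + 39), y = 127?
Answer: -4183905/256 ≈ -16343.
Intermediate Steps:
I = 83 (I = -4 + 87 = 83)
n(v) = 127*v
s = -79/16 (s = -5/2 + ((-41 + 2)/(-31 + 39))/2 = -5/2 + (-39/8)/2 = -5/2 + (-39*1/8)/2 = -5/2 + (1/2)*(-39/8) = -5/2 - 39/16 = -79/16 ≈ -4.9375)
p(T) = -4 + T**2
G(-144, I) + (n(-130) - p(s)) = 187 + (127*(-130) - (-4 + (-79/16)**2)) = 187 + (-16510 - (-4 + 6241/256)) = 187 + (-16510 - 1*5217/256) = 187 + (-16510 - 5217/256) = 187 - 4231777/256 = -4183905/256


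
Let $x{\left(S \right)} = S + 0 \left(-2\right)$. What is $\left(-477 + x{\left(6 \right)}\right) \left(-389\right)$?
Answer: $183219$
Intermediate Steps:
$x{\left(S \right)} = S$ ($x{\left(S \right)} = S + 0 = S$)
$\left(-477 + x{\left(6 \right)}\right) \left(-389\right) = \left(-477 + 6\right) \left(-389\right) = \left(-471\right) \left(-389\right) = 183219$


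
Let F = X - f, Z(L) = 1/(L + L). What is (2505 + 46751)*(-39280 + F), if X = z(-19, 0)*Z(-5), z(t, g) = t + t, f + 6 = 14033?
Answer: -13127512096/5 ≈ -2.6255e+9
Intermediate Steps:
f = 14027 (f = -6 + 14033 = 14027)
z(t, g) = 2*t
Z(L) = 1/(2*L)
X = 19/5 (X = (2*(-19))*((1/2)/(-5)) = -19*(-1)/5 = -38*(-1/10) = 19/5 ≈ 3.8000)
F = -70116/5 (F = 19/5 - 1*14027 = 19/5 - 14027 = -70116/5 ≈ -14023.)
(2505 + 46751)*(-39280 + F) = (2505 + 46751)*(-39280 - 70116/5) = 49256*(-266516/5) = -13127512096/5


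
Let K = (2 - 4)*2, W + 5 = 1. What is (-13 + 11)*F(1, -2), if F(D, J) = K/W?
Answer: -2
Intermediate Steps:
W = -4 (W = -5 + 1 = -4)
K = -4 (K = -2*2 = -4)
F(D, J) = 1 (F(D, J) = -4/(-4) = -4*(-1/4) = 1)
(-13 + 11)*F(1, -2) = (-13 + 11)*1 = -2*1 = -2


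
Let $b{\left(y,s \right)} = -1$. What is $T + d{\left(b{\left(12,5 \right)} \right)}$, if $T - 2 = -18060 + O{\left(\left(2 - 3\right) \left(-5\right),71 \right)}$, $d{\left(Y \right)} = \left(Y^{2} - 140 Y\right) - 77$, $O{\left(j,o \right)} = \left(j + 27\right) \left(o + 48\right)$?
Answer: $-14186$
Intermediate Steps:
$O{\left(j,o \right)} = \left(27 + j\right) \left(48 + o\right)$
$d{\left(Y \right)} = -77 + Y^{2} - 140 Y$
$T = -14250$ ($T = 2 - \left(14847 - \left(2 - 3\right) \left(-5\right) 71 - 48 \left(2 - 3\right) \left(-5\right)\right) = 2 - \left(14847 - \left(-1\right) \left(-5\right) 71 - \left(-48\right) \left(-5\right)\right) = 2 + \left(-18060 + \left(1296 + 1917 + 48 \cdot 5 + 5 \cdot 71\right)\right) = 2 + \left(-18060 + \left(1296 + 1917 + 240 + 355\right)\right) = 2 + \left(-18060 + 3808\right) = 2 - 14252 = -14250$)
$T + d{\left(b{\left(12,5 \right)} \right)} = -14250 - \left(-63 - 1\right) = -14250 + \left(-77 + 1 + 140\right) = -14250 + 64 = -14186$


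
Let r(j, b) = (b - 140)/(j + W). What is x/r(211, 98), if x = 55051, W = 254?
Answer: -8532905/14 ≈ -6.0949e+5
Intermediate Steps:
r(j, b) = (-140 + b)/(254 + j) (r(j, b) = (b - 140)/(j + 254) = (-140 + b)/(254 + j))
x/r(211, 98) = 55051/(((-140 + 98)/(254 + 211))) = 55051/((-42/465)) = 55051/(((1/465)*(-42))) = 55051/(-14/155) = 55051*(-155/14) = -8532905/14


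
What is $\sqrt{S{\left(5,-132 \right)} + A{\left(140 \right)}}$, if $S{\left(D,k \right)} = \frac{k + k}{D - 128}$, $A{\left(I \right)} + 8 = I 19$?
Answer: $\frac{2 \sqrt{1115405}}{41} \approx 51.518$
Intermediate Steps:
$A{\left(I \right)} = -8 + 19 I$ ($A{\left(I \right)} = -8 + I 19 = -8 + 19 I$)
$S{\left(D,k \right)} = \frac{2 k}{-128 + D}$
$\sqrt{S{\left(5,-132 \right)} + A{\left(140 \right)}} = \sqrt{2 \left(-132\right) \frac{1}{-128 + 5} + \left(-8 + 19 \cdot 140\right)} = \sqrt{2 \left(-132\right) \frac{1}{-123} + \left(-8 + 2660\right)} = \sqrt{2 \left(-132\right) \left(- \frac{1}{123}\right) + 2652} = \sqrt{\frac{88}{41} + 2652} = \sqrt{\frac{108820}{41}} = \frac{2 \sqrt{1115405}}{41}$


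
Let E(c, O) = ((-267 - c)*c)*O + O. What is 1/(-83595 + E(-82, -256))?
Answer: -1/3967371 ≈ -2.5206e-7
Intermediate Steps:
E(c, O) = O + O*c*(-267 - c) (E(c, O) = (c*(-267 - c))*O + O = O*c*(-267 - c) + O = O + O*c*(-267 - c))
1/(-83595 + E(-82, -256)) = 1/(-83595 - 256*(1 - 1*(-82)² - 267*(-82))) = 1/(-83595 - 256*(1 - 1*6724 + 21894)) = 1/(-83595 - 256*(1 - 6724 + 21894)) = 1/(-83595 - 256*15171) = 1/(-83595 - 3883776) = 1/(-3967371) = -1/3967371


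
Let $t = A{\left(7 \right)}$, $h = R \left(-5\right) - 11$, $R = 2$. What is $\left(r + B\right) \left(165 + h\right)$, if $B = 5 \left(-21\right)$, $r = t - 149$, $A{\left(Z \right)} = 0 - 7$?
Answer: $-37584$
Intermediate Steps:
$h = -21$ ($h = 2 \left(-5\right) - 11 = -10 - 11 = -21$)
$A{\left(Z \right)} = -7$
$t = -7$
$r = -156$ ($r = -7 - 149 = -156$)
$B = -105$
$\left(r + B\right) \left(165 + h\right) = \left(-156 - 105\right) \left(165 - 21\right) = \left(-261\right) 144 = -37584$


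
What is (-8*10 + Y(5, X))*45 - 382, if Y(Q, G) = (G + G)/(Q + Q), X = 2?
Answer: -3964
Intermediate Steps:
Y(Q, G) = G/Q (Y(Q, G) = (2*G)/((2*Q)) = (2*G)*(1/(2*Q)) = G/Q)
(-8*10 + Y(5, X))*45 - 382 = (-8*10 + 2/5)*45 - 382 = (-80 + 2*(1/5))*45 - 382 = (-80 + 2/5)*45 - 382 = -398/5*45 - 382 = -3582 - 382 = -3964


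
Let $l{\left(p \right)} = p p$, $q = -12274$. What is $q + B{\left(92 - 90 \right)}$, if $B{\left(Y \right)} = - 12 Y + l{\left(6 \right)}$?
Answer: $-12262$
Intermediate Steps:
$l{\left(p \right)} = p^{2}$
$B{\left(Y \right)} = 36 - 12 Y$ ($B{\left(Y \right)} = - 12 Y + 6^{2} = - 12 Y + 36 = 36 - 12 Y$)
$q + B{\left(92 - 90 \right)} = -12274 + \left(36 - 12 \left(92 - 90\right)\right) = -12274 + \left(36 - 24\right) = -12274 + 12 = -12262$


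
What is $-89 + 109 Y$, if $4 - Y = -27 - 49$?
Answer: $8631$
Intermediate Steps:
$Y = 80$ ($Y = 4 - \left(-27 - 49\right) = 4 - -76 = 4 + 76 = 80$)
$-89 + 109 Y = -89 + 109 \cdot 80 = -89 + 8720 = 8631$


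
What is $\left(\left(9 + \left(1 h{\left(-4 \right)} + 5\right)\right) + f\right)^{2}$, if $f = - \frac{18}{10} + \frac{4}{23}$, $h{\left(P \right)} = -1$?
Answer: $\frac{1710864}{13225} \approx 129.37$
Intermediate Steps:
$f = - \frac{187}{115}$ ($f = \left(-18\right) \frac{1}{10} + 4 \cdot \frac{1}{23} = - \frac{9}{5} + \frac{4}{23} = - \frac{187}{115} \approx -1.6261$)
$\left(\left(9 + \left(1 h{\left(-4 \right)} + 5\right)\right) + f\right)^{2} = \left(\left(9 + \left(1 \left(-1\right) + 5\right)\right) - \frac{187}{115}\right)^{2} = \left(\left(9 + \left(-1 + 5\right)\right) - \frac{187}{115}\right)^{2} = \left(\left(9 + 4\right) - \frac{187}{115}\right)^{2} = \left(13 - \frac{187}{115}\right)^{2} = \left(\frac{1308}{115}\right)^{2} = \frac{1710864}{13225}$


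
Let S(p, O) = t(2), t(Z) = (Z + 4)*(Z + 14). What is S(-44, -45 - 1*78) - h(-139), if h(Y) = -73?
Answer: 169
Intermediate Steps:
t(Z) = (4 + Z)*(14 + Z)
S(p, O) = 96 (S(p, O) = 56 + 2² + 18*2 = 56 + 4 + 36 = 96)
S(-44, -45 - 1*78) - h(-139) = 96 - 1*(-73) = 96 + 73 = 169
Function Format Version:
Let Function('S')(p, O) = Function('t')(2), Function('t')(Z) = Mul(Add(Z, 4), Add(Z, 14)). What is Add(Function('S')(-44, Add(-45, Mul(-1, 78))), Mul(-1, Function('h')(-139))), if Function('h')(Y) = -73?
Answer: 169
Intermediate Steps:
Function('t')(Z) = Mul(Add(4, Z), Add(14, Z))
Function('S')(p, O) = 96 (Function('S')(p, O) = Add(56, Pow(2, 2), Mul(18, 2)) = Add(56, 4, 36) = 96)
Add(Function('S')(-44, Add(-45, Mul(-1, 78))), Mul(-1, Function('h')(-139))) = Add(96, Mul(-1, -73)) = Add(96, 73) = 169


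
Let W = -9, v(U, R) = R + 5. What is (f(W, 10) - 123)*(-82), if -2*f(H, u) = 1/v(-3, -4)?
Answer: 10127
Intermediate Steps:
v(U, R) = 5 + R
f(H, u) = -½ (f(H, u) = -1/(2*(5 - 4)) = -½/1 = -½*1 = -½)
(f(W, 10) - 123)*(-82) = (-½ - 123)*(-82) = -247/2*(-82) = 10127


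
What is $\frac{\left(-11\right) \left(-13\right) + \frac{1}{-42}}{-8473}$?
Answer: $- \frac{6005}{355866} \approx -0.016874$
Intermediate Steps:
$\frac{\left(-11\right) \left(-13\right) + \frac{1}{-42}}{-8473} = \left(143 - \frac{1}{42}\right) \left(- \frac{1}{8473}\right) = \frac{6005}{42} \left(- \frac{1}{8473}\right) = - \frac{6005}{355866}$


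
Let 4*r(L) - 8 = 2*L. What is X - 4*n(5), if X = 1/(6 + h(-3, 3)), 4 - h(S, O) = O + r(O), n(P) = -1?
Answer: 30/7 ≈ 4.2857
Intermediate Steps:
r(L) = 2 + L/2 (r(L) = 2 + (2*L)/4 = 2 + L/2)
h(S, O) = 2 - 3*O/2 (h(S, O) = 4 - (O + (2 + O/2)) = 4 - (2 + 3*O/2) = 4 + (-2 - 3*O/2) = 2 - 3*O/2)
X = 2/7 (X = 1/(6 + (2 - 3/2*3)) = 1/(6 + (2 - 9/2)) = 1/(6 - 5/2) = 1/(7/2) = 2/7 ≈ 0.28571)
X - 4*n(5) = 2/7 - 4*(-1) = 2/7 + 4 = 30/7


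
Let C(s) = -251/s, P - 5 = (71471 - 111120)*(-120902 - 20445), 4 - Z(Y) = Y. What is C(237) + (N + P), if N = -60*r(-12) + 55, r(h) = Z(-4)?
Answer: 1328211227320/237 ≈ 5.6043e+9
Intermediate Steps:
Z(Y) = 4 - Y
P = 5604267208 (P = 5 + (71471 - 111120)*(-120902 - 20445) = 5 - 39649*(-141347) = 5 + 5604267203 = 5604267208)
r(h) = 8 (r(h) = 4 - 1*(-4) = 4 + 4 = 8)
N = -425 (N = -60*8 + 55 = -480 + 55 = -425)
C(237) + (N + P) = -251/237 + (-425 + 5604267208) = -251*1/237 + 5604266783 = -251/237 + 5604266783 = 1328211227320/237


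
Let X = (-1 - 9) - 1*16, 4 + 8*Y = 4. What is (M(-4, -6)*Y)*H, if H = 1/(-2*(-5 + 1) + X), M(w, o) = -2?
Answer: 0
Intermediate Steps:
Y = 0 (Y = -1/2 + (1/8)*4 = -1/2 + 1/2 = 0)
X = -26 (X = -10 - 16 = -26)
H = -1/18 (H = 1/(-2*(-5 + 1) - 26) = 1/(-2*(-4) - 26) = 1/(8 - 26) = 1/(-18) = -1/18 ≈ -0.055556)
(M(-4, -6)*Y)*H = -2*0*(-1/18) = 0*(-1/18) = 0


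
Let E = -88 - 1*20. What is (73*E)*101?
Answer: -796284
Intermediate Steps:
E = -108 (E = -88 - 20 = -108)
(73*E)*101 = (73*(-108))*101 = -7884*101 = -796284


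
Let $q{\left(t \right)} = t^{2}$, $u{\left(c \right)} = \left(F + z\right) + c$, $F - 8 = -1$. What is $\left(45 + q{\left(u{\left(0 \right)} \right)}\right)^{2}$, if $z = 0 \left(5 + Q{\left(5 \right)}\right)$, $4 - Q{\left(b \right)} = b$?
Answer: $8836$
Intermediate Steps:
$F = 7$ ($F = 8 - 1 = 7$)
$Q{\left(b \right)} = 4 - b$
$z = 0$ ($z = 0 \left(5 + \left(4 - 5\right)\right) = 0 \left(5 - 1\right) = 0 \cdot 4 = 0$)
$u{\left(c \right)} = 7 + c$ ($u{\left(c \right)} = \left(7 + 0\right) + c = 7 + c$)
$\left(45 + q{\left(u{\left(0 \right)} \right)}\right)^{2} = \left(45 + \left(7 + 0\right)^{2}\right)^{2} = \left(45 + 7^{2}\right)^{2} = \left(45 + 49\right)^{2} = 94^{2} = 8836$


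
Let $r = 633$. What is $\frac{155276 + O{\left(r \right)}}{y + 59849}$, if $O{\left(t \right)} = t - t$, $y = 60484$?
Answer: $\frac{155276}{120333} \approx 1.2904$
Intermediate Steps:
$O{\left(t \right)} = 0$
$\frac{155276 + O{\left(r \right)}}{y + 59849} = \frac{155276 + 0}{60484 + 59849} = \frac{155276}{120333}$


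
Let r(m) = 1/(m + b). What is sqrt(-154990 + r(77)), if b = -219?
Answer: I*sqrt(3125218502)/142 ≈ 393.69*I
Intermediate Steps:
r(m) = 1/(-219 + m) (r(m) = 1/(m - 219) = 1/(-219 + m))
sqrt(-154990 + r(77)) = sqrt(-154990 + 1/(-219 + 77)) = sqrt(-154990 + 1/(-142)) = sqrt(-154990 - 1/142) = sqrt(-22008581/142) = I*sqrt(3125218502)/142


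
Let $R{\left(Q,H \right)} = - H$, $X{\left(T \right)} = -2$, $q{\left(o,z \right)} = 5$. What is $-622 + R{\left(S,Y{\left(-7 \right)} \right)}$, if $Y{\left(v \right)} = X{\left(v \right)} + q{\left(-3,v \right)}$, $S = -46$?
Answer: $-625$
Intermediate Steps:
$Y{\left(v \right)} = 3$ ($Y{\left(v \right)} = -2 + 5 = 3$)
$-622 + R{\left(S,Y{\left(-7 \right)} \right)} = -622 - 3 = -625$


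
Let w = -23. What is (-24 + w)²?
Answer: 2209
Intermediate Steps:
(-24 + w)² = (-24 - 23)² = (-47)² = 2209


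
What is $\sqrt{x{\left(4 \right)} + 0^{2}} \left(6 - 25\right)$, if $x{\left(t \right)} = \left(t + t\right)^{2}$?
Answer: $-152$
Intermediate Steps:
$x{\left(t \right)} = 4 t^{2}$ ($x{\left(t \right)} = \left(2 t\right)^{2} = 4 t^{2}$)
$\sqrt{x{\left(4 \right)} + 0^{2}} \left(6 - 25\right) = \sqrt{4 \cdot 4^{2} + 0^{2}} \left(6 - 25\right) = \sqrt{4 \cdot 16 + 0} \left(-19\right) = \sqrt{64 + 0} \left(-19\right) = \sqrt{64} \left(-19\right) = 8 \left(-19\right) = -152$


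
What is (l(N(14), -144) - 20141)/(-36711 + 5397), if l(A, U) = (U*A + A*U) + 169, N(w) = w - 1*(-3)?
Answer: 12434/15657 ≈ 0.79415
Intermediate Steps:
N(w) = 3 + w (N(w) = w + 3 = 3 + w)
l(A, U) = 169 + 2*A*U (l(A, U) = (A*U + A*U) + 169 = 2*A*U + 169 = 169 + 2*A*U)
(l(N(14), -144) - 20141)/(-36711 + 5397) = ((169 + 2*(3 + 14)*(-144)) - 20141)/(-36711 + 5397) = ((169 + 2*17*(-144)) - 20141)/(-31314) = ((169 - 4896) - 20141)*(-1/31314) = (-4727 - 20141)*(-1/31314) = -24868*(-1/31314) = 12434/15657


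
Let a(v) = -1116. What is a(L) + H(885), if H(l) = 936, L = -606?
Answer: -180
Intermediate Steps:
a(L) + H(885) = -1116 + 936 = -180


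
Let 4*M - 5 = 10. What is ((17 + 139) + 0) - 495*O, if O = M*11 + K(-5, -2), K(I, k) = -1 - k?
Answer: -83031/4 ≈ -20758.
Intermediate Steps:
M = 15/4 (M = 5/4 + (¼)*10 = 5/4 + 5/2 = 15/4 ≈ 3.7500)
O = 169/4 (O = (15/4)*11 + (-1 - 1*(-2)) = 165/4 + (-1 + 2) = 165/4 + 1 = 169/4 ≈ 42.250)
((17 + 139) + 0) - 495*O = ((17 + 139) + 0) - 495*169/4 = (156 + 0) - 83655/4 = 156 - 83655/4 = -83031/4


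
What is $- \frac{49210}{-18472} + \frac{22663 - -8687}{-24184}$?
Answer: $\frac{9546835}{6980107} \approx 1.3677$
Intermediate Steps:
$- \frac{49210}{-18472} + \frac{22663 - -8687}{-24184} = \left(-49210\right) \left(- \frac{1}{18472}\right) + \left(22663 + 8687\right) \left(- \frac{1}{24184}\right) = \frac{24605}{9236} + 31350 \left(- \frac{1}{24184}\right) = \frac{24605}{9236} - \frac{15675}{12092} = \frac{9546835}{6980107}$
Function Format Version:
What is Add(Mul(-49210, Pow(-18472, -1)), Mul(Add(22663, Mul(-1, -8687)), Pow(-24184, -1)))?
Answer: Rational(9546835, 6980107) ≈ 1.3677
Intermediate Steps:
Add(Mul(-49210, Pow(-18472, -1)), Mul(Add(22663, Mul(-1, -8687)), Pow(-24184, -1))) = Add(Mul(-49210, Rational(-1, 18472)), Mul(Add(22663, 8687), Rational(-1, 24184))) = Add(Rational(24605, 9236), Mul(31350, Rational(-1, 24184))) = Add(Rational(24605, 9236), Rational(-15675, 12092)) = Rational(9546835, 6980107)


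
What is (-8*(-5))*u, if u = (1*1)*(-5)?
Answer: -200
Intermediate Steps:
u = -5 (u = 1*(-5) = -5)
(-8*(-5))*u = -8*(-5)*(-5) = 40*(-5) = -200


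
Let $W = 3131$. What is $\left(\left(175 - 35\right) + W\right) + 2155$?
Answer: $5426$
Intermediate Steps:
$\left(\left(175 - 35\right) + W\right) + 2155 = \left(\left(175 - 35\right) + 3131\right) + 2155 = \left(140 + 3131\right) + 2155 = 3271 + 2155 = 5426$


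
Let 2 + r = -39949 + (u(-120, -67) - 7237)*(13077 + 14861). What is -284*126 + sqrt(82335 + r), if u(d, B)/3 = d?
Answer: -35784 + I*sqrt(212202602) ≈ -35784.0 + 14567.0*I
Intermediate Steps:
u(d, B) = 3*d
r = -212284937 (r = -2 + (-39949 + (3*(-120) - 7237)*(13077 + 14861)) = -2 + (-39949 + (-360 - 7237)*27938) = -2 + (-39949 - 7597*27938) = -2 + (-39949 - 212244986) = -2 - 212284935 = -212284937)
-284*126 + sqrt(82335 + r) = -284*126 + sqrt(82335 - 212284937) = -35784 + sqrt(-212202602) = -35784 + I*sqrt(212202602)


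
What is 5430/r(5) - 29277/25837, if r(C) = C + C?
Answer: 14000214/25837 ≈ 541.87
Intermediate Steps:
r(C) = 2*C
5430/r(5) - 29277/25837 = 5430/((2*5)) - 29277/25837 = 5430/10 - 29277*1/25837 = 5430*(⅒) - 29277/25837 = 543 - 29277/25837 = 14000214/25837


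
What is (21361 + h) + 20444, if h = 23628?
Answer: 65433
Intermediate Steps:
(21361 + h) + 20444 = (21361 + 23628) + 20444 = 44989 + 20444 = 65433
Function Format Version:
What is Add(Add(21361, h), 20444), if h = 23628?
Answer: 65433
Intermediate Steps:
Add(Add(21361, h), 20444) = Add(Add(21361, 23628), 20444) = Add(44989, 20444) = 65433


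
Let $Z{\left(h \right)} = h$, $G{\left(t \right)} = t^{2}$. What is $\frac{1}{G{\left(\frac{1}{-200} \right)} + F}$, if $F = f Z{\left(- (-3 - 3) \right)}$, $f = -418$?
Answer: $- \frac{40000}{100319999} \approx -0.00039872$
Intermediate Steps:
$F = -2508$ ($F = - 418 \left(- (-3 - 3)\right) = - 418 \left(\left(-1\right) \left(-6\right)\right) = \left(-418\right) 6 = -2508$)
$\frac{1}{G{\left(\frac{1}{-200} \right)} + F} = \frac{1}{\left(\frac{1}{-200}\right)^{2} - 2508} = \frac{1}{\left(- \frac{1}{200}\right)^{2} - 2508} = \frac{1}{\frac{1}{40000} - 2508} = \frac{1}{- \frac{100319999}{40000}} = - \frac{40000}{100319999}$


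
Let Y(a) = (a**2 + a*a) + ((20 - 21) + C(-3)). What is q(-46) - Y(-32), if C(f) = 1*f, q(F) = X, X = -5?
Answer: -2049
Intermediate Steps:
q(F) = -5
C(f) = f
Y(a) = -4 + 2*a**2 (Y(a) = (a**2 + a*a) + ((20 - 21) - 3) = (a**2 + a**2) + (-1 - 3) = 2*a**2 - 4 = -4 + 2*a**2)
q(-46) - Y(-32) = -5 - (-4 + 2*(-32)**2) = -5 - (-4 + 2*1024) = -5 - (-4 + 2048) = -5 - 1*2044 = -5 - 2044 = -2049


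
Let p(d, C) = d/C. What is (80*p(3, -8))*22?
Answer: -660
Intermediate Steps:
(80*p(3, -8))*22 = (80*(3/(-8)))*22 = (80*(3*(-1/8)))*22 = (80*(-3/8))*22 = -30*22 = -660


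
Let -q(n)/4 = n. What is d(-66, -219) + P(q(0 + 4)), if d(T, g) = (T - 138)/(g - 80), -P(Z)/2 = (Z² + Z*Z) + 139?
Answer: -389094/299 ≈ -1301.3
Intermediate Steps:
q(n) = -4*n
P(Z) = -278 - 4*Z² (P(Z) = -2*((Z² + Z*Z) + 139) = -2*((Z² + Z²) + 139) = -2*(2*Z² + 139) = -2*(139 + 2*Z²) = -278 - 4*Z²)
d(T, g) = (-138 + T)/(-80 + g)
d(-66, -219) + P(q(0 + 4)) = (-138 - 66)/(-80 - 219) + (-278 - 4*16*(0 + 4)²) = -204/(-299) + (-278 - 4*(-4*4)²) = -1/299*(-204) + (-278 - 4*(-16)²) = 204/299 + (-278 - 4*256) = 204/299 + (-278 - 1024) = 204/299 - 1302 = -389094/299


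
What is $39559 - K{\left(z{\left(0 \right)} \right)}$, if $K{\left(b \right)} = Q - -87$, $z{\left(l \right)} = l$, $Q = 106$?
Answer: $39366$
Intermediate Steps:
$K{\left(b \right)} = 193$ ($K{\left(b \right)} = 106 - -87 = 106 + 87 = 193$)
$39559 - K{\left(z{\left(0 \right)} \right)} = 39559 - 193 = 39366$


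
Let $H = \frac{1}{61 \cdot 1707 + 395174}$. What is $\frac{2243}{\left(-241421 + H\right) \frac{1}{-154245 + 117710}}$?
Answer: $\frac{8183344168901}{24108349344} \approx 339.44$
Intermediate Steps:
$H = \frac{1}{499301}$ ($H = \frac{1}{104127 + 395174} = \frac{1}{499301} \approx 2.0028 \cdot 10^{-6}$)
$\frac{2243}{\left(-241421 + H\right) \frac{1}{-154245 + 117710}} = \frac{2243}{\left(-241421 + \frac{1}{499301}\right) \frac{1}{-154245 + 117710}} = \frac{2243}{\left(- \frac{120541746720}{499301}\right) \frac{1}{-36535}} = \frac{2243}{\left(- \frac{120541746720}{499301}\right) \left(- \frac{1}{36535}\right)} = \frac{2243}{\frac{24108349344}{3648392407}} = 2243 \cdot \frac{3648392407}{24108349344} = \frac{8183344168901}{24108349344}$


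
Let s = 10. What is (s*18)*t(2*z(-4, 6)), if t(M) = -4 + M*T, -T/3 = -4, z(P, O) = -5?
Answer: -22320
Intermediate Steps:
T = 12 (T = -3*(-4) = 12)
t(M) = -4 + 12*M (t(M) = -4 + M*12 = -4 + 12*M)
(s*18)*t(2*z(-4, 6)) = (10*18)*(-4 + 12*(2*(-5))) = 180*(-4 + 12*(-10)) = 180*(-4 - 120) = 180*(-124) = -22320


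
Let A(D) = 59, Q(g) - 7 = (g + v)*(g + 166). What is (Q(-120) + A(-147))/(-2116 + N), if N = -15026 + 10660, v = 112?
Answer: 151/3241 ≈ 0.046591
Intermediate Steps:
Q(g) = 7 + (112 + g)*(166 + g) (Q(g) = 7 + (g + 112)*(g + 166) = 7 + (112 + g)*(166 + g))
N = -4366
(Q(-120) + A(-147))/(-2116 + N) = ((18599 + (-120)² + 278*(-120)) + 59)/(-2116 - 4366) = ((18599 + 14400 - 33360) + 59)/(-6482) = (-361 + 59)*(-1/6482) = -302*(-1/6482) = 151/3241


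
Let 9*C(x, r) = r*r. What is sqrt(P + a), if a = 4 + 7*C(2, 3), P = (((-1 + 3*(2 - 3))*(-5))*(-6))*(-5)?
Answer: sqrt(611) ≈ 24.718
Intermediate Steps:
C(x, r) = r**2/9 (C(x, r) = (r*r)/9 = r**2/9)
P = 600 (P = (((-1 + 3*(-1))*(-5))*(-6))*(-5) = (((-1 - 3)*(-5))*(-6))*(-5) = (-4*(-5)*(-6))*(-5) = (20*(-6))*(-5) = -120*(-5) = 600)
a = 11 (a = 4 + 7*((1/9)*3**2) = 4 + 7*((1/9)*9) = 4 + 7*1 = 4 + 7 = 11)
sqrt(P + a) = sqrt(600 + 11) = sqrt(611)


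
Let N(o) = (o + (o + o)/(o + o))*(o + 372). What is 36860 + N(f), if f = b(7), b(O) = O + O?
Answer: 42650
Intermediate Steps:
b(O) = 2*O
f = 14 (f = 2*7 = 14)
N(o) = (1 + o)*(372 + o) (N(o) = (o + (2*o)/((2*o)))*(372 + o) = (o + (2*o)*(1/(2*o)))*(372 + o) = (o + 1)*(372 + o) = (1 + o)*(372 + o))
36860 + N(f) = 36860 + (372 + 14² + 373*14) = 36860 + (372 + 196 + 5222) = 36860 + 5790 = 42650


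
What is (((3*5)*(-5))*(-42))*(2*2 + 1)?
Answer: 15750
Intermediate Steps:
(((3*5)*(-5))*(-42))*(2*2 + 1) = ((15*(-5))*(-42))*(4 + 1) = -75*(-42)*5 = 3150*5 = 15750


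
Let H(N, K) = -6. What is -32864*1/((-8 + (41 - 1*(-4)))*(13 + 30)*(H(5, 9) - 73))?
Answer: 416/1591 ≈ 0.26147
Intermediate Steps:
-32864*1/((-8 + (41 - 1*(-4)))*(13 + 30)*(H(5, 9) - 73)) = -32864*1/((-8 + (41 - 1*(-4)))*(-6 - 73)*(13 + 30)) = -32864*(-1/(3397*(-8 + (41 + 4)))) = -32864*(-1/(3397*(-8 + 45))) = -32864/((-3397*37)) = -32864/(-125689) = -32864*(-1/125689) = 416/1591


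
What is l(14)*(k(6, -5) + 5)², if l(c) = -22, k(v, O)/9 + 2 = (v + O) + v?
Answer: -55000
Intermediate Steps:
k(v, O) = -18 + 9*O + 18*v (k(v, O) = -18 + 9*((v + O) + v) = -18 + 9*((O + v) + v) = -18 + 9*(O + 2*v) = -18 + (9*O + 18*v) = -18 + 9*O + 18*v)
l(14)*(k(6, -5) + 5)² = -22*((-18 + 9*(-5) + 18*6) + 5)² = -22*((-18 - 45 + 108) + 5)² = -22*(45 + 5)² = -22*50² = -22*2500 = -55000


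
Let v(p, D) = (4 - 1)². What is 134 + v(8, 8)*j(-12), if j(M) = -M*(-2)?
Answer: -82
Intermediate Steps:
j(M) = 2*M
v(p, D) = 9 (v(p, D) = 3² = 9)
134 + v(8, 8)*j(-12) = 134 + 9*(2*(-12)) = 134 + 9*(-24) = 134 - 216 = -82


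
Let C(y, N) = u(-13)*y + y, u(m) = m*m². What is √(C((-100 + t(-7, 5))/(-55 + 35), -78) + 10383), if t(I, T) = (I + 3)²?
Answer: √28995/5 ≈ 34.056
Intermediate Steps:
t(I, T) = (3 + I)²
u(m) = m³
C(y, N) = -2196*y (C(y, N) = (-13)³*y + y = -2197*y + y = -2196*y)
√(C((-100 + t(-7, 5))/(-55 + 35), -78) + 10383) = √(-2196*(-100 + (3 - 7)²)/(-55 + 35) + 10383) = √(-2196*(-100 + (-4)²)/(-20) + 10383) = √(-2196*(-100 + 16)*(-1)/20 + 10383) = √(-(-184464)*(-1)/20 + 10383) = √(-2196*21/5 + 10383) = √(-46116/5 + 10383) = √(5799/5) = √28995/5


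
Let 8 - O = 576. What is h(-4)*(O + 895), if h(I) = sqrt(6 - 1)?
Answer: 327*sqrt(5) ≈ 731.19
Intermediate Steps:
O = -568 (O = 8 - 1*576 = 8 - 576 = -568)
h(I) = sqrt(5)
h(-4)*(O + 895) = sqrt(5)*(-568 + 895) = sqrt(5)*327 = 327*sqrt(5)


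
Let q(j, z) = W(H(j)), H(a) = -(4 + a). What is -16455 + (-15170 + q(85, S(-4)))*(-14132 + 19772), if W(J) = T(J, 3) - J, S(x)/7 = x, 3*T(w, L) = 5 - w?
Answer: -84896575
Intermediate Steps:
T(w, L) = 5/3 - w/3 (T(w, L) = (5 - w)/3 = 5/3 - w/3)
H(a) = -4 - a
S(x) = 7*x
W(J) = 5/3 - 4*J/3 (W(J) = (5/3 - J/3) - J = 5/3 - 4*J/3)
q(j, z) = 7 + 4*j/3 (q(j, z) = 5/3 - 4*(-4 - j)/3 = 5/3 + (16/3 + 4*j/3) = 7 + 4*j/3)
-16455 + (-15170 + q(85, S(-4)))*(-14132 + 19772) = -16455 + (-15170 + (7 + (4/3)*85))*(-14132 + 19772) = -16455 + (-15170 + (7 + 340/3))*5640 = -16455 + (-15170 + 361/3)*5640 = -16455 - 45149/3*5640 = -16455 - 84880120 = -84896575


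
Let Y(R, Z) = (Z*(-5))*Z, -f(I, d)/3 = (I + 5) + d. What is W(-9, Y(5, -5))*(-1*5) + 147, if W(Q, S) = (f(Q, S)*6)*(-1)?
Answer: 11757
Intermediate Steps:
f(I, d) = -15 - 3*I - 3*d (f(I, d) = -3*((I + 5) + d) = -3*((5 + I) + d) = -3*(5 + I + d) = -15 - 3*I - 3*d)
Y(R, Z) = -5*Z**2 (Y(R, Z) = (-5*Z)*Z = -5*Z**2)
W(Q, S) = 90 + 18*Q + 18*S (W(Q, S) = ((-15 - 3*Q - 3*S)*6)*(-1) = (-90 - 18*Q - 18*S)*(-1) = 90 + 18*Q + 18*S)
W(-9, Y(5, -5))*(-1*5) + 147 = (90 + 18*(-9) + 18*(-5*(-5)**2))*(-1*5) + 147 = (90 - 162 + 18*(-5*25))*(-5) + 147 = (90 - 162 + 18*(-125))*(-5) + 147 = (90 - 162 - 2250)*(-5) + 147 = -2322*(-5) + 147 = 11610 + 147 = 11757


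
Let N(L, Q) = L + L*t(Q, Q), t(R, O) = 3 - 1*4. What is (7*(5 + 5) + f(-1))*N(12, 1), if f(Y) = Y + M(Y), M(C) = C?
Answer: 0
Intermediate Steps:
t(R, O) = -1 (t(R, O) = 3 - 4 = -1)
f(Y) = 2*Y (f(Y) = Y + Y = 2*Y)
N(L, Q) = 0 (N(L, Q) = L + L*(-1) = L - L = 0)
(7*(5 + 5) + f(-1))*N(12, 1) = (7*(5 + 5) + 2*(-1))*0 = (7*10 - 2)*0 = (70 - 2)*0 = 68*0 = 0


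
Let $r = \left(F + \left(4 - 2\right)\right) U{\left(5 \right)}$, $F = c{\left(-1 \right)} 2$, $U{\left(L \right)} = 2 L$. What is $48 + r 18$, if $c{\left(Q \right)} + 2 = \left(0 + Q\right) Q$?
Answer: $48$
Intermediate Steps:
$c{\left(Q \right)} = -2 + Q^{2}$ ($c{\left(Q \right)} = -2 + \left(0 + Q\right) Q = -2 + Q Q = -2 + Q^{2}$)
$F = -2$ ($F = \left(-2 + \left(-1\right)^{2}\right) 2 = \left(-2 + 1\right) 2 = \left(-1\right) 2 = -2$)
$r = 0$ ($r = \left(-2 + \left(4 - 2\right)\right) 2 \cdot 5 = \left(-2 + 2\right) 10 = 0 \cdot 10 = 0$)
$48 + r 18 = 48 + 0 \cdot 18 = 48 + 0 = 48$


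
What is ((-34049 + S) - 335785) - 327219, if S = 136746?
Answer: -560307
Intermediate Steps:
((-34049 + S) - 335785) - 327219 = ((-34049 + 136746) - 335785) - 327219 = (102697 - 335785) - 327219 = -233088 - 327219 = -560307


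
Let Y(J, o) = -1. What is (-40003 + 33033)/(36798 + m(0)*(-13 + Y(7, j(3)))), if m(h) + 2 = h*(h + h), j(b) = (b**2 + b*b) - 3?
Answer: -3485/18413 ≈ -0.18927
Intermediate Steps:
j(b) = -3 + 2*b**2 (j(b) = (b**2 + b**2) - 3 = 2*b**2 - 3 = -3 + 2*b**2)
m(h) = -2 + 2*h**2 (m(h) = -2 + h*(h + h) = -2 + h*(2*h) = -2 + 2*h**2)
(-40003 + 33033)/(36798 + m(0)*(-13 + Y(7, j(3)))) = (-40003 + 33033)/(36798 + (-2 + 2*0**2)*(-13 - 1)) = -6970/(36798 + (-2 + 2*0)*(-14)) = -6970/(36798 + (-2 + 0)*(-14)) = -6970/(36798 - 2*(-14)) = -6970/(36798 + 28) = -6970/36826 = -6970*1/36826 = -3485/18413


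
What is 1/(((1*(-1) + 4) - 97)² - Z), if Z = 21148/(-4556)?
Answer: 67/592323 ≈ 0.00011311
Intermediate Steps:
Z = -311/67 (Z = 21148*(-1/4556) = -311/67 ≈ -4.6418)
1/(((1*(-1) + 4) - 97)² - Z) = 1/(((1*(-1) + 4) - 97)² - 1*(-311/67)) = 1/(((-1 + 4) - 97)² + 311/67) = 1/((3 - 97)² + 311/67) = 1/((-94)² + 311/67) = 1/(8836 + 311/67) = 1/(592323/67) = 67/592323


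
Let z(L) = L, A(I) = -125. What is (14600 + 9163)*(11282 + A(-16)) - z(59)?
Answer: 265123732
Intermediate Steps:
(14600 + 9163)*(11282 + A(-16)) - z(59) = (14600 + 9163)*(11282 - 125) - 1*59 = 23763*11157 - 59 = 265123791 - 59 = 265123732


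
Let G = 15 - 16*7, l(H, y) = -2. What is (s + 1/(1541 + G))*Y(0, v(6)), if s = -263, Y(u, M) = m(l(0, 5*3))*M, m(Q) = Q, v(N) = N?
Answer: 1139313/361 ≈ 3156.0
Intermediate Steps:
G = -97 (G = 15 - 112 = -97)
Y(u, M) = -2*M
(s + 1/(1541 + G))*Y(0, v(6)) = (-263 + 1/(1541 - 97))*(-2*6) = (-263 + 1/1444)*(-12) = -379771/1444*(-12) = 1139313/361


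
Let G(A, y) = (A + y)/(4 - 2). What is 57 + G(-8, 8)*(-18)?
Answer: 57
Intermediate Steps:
G(A, y) = A/2 + y/2 (G(A, y) = (A + y)/2 = (A + y)*(½) = A/2 + y/2)
57 + G(-8, 8)*(-18) = 57 + ((½)*(-8) + (½)*8)*(-18) = 57 + (-4 + 4)*(-18) = 57 + 0*(-18) = 57 + 0 = 57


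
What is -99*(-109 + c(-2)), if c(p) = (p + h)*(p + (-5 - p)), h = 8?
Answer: 13761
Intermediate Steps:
c(p) = -40 - 5*p (c(p) = (p + 8)*(p + (-5 - p)) = (8 + p)*(-5) = -40 - 5*p)
-99*(-109 + c(-2)) = -99*(-109 + (-40 - 5*(-2))) = -99*(-109 + (-40 + 10)) = -99*(-109 - 30) = -99*(-139) = 13761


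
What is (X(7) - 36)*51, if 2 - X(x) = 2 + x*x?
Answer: -4335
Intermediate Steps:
X(x) = -x² (X(x) = 2 - (2 + x*x) = 2 - (2 + x²) = 2 + (-2 - x²) = -x²)
(X(7) - 36)*51 = (-1*7² - 36)*51 = (-1*49 - 36)*51 = (-49 - 36)*51 = -85*51 = -4335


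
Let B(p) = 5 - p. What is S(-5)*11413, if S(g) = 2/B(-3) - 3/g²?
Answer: 148369/100 ≈ 1483.7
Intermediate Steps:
S(g) = ¼ - 3/g² (S(g) = 2/(5 - 1*(-3)) - 3/g² = 2/(5 + 3) - 3/g² = 2/8 - 3/g² = 2*(⅛) - 3/g² = ¼ - 3/g²)
S(-5)*11413 = (¼ - 3/(-5)²)*11413 = (¼ - 3*1/25)*11413 = (¼ - 3/25)*11413 = (13/100)*11413 = 148369/100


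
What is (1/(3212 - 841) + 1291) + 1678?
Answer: 7039500/2371 ≈ 2969.0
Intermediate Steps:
(1/(3212 - 841) + 1291) + 1678 = (1/2371 + 1291) + 1678 = 3060962/2371 + 1678 = 7039500/2371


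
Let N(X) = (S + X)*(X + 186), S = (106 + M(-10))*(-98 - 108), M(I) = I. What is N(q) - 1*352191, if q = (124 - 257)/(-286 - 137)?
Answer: -722280261704/178929 ≈ -4.0367e+6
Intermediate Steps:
q = 133/423 (q = -133/(-423) = -133*(-1/423) = 133/423 ≈ 0.31442)
S = -19776 (S = (106 - 10)*(-98 - 108) = 96*(-206) = -19776)
N(X) = (-19776 + X)*(186 + X) (N(X) = (-19776 + X)*(X + 186) = (-19776 + X)*(186 + X))
N(q) - 1*352191 = (-3678336 + (133/423)**2 - 19590*133/423) - 1*352191 = (-3678336 + 17689/178929 - 868490/141) - 352191 = -659263078265/178929 - 352191 = -722280261704/178929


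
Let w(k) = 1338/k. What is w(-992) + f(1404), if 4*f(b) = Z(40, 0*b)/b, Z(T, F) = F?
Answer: -669/496 ≈ -1.3488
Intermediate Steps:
f(b) = 0 (f(b) = ((0*b)/b)/4 = (0/b)/4 = (¼)*0 = 0)
w(-992) + f(1404) = 1338/(-992) + 0 = 1338*(-1/992) + 0 = -669/496 + 0 = -669/496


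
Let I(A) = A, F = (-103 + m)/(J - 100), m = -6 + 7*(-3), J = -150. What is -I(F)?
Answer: -13/25 ≈ -0.52000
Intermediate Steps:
m = -27 (m = -6 - 21 = -27)
F = 13/25 (F = (-103 - 27)/(-150 - 100) = -130/(-250) = -130*(-1/250) = 13/25 ≈ 0.52000)
-I(F) = -1*13/25 = -13/25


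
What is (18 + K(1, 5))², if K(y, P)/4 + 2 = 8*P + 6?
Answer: 37636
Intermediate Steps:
K(y, P) = 16 + 32*P (K(y, P) = -8 + 4*(8*P + 6) = -8 + 4*(6 + 8*P) = -8 + (24 + 32*P) = 16 + 32*P)
(18 + K(1, 5))² = (18 + (16 + 32*5))² = (18 + (16 + 160))² = (18 + 176)² = 194² = 37636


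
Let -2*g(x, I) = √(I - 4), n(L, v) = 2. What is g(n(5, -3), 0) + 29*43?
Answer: 1247 - I ≈ 1247.0 - 1.0*I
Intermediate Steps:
g(x, I) = -√(-4 + I)/2 (g(x, I) = -√(I - 4)/2 = -√(-4 + I)/2)
g(n(5, -3), 0) + 29*43 = -√(-4 + 0)/2 + 29*43 = -I + 1247 = 1247 - I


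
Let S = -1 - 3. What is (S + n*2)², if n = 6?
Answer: 64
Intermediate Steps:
S = -4
(S + n*2)² = (-4 + 6*2)² = (-4 + 12)² = 8² = 64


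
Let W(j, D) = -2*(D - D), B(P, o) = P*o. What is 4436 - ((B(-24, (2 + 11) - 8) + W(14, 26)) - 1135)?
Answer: 5691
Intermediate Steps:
W(j, D) = 0 (W(j, D) = -2*0 = 0)
4436 - ((B(-24, (2 + 11) - 8) + W(14, 26)) - 1135) = 4436 - ((-24*((2 + 11) - 8) + 0) - 1135) = 4436 - ((-24*(13 - 8) + 0) - 1135) = 4436 - ((-24*5 + 0) - 1135) = 4436 - ((-120 + 0) - 1135) = 4436 - (-120 - 1135) = 4436 - 1*(-1255) = 4436 + 1255 = 5691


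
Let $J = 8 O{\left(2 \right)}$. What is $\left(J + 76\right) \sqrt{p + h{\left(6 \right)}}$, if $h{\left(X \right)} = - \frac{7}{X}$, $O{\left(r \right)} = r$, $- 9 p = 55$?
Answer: $\frac{46 i \sqrt{262}}{3} \approx 248.19 i$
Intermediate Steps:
$p = - \frac{55}{9}$ ($p = \left(- \frac{1}{9}\right) 55 = - \frac{55}{9} \approx -6.1111$)
$J = 16$ ($J = 8 \cdot 2 = 16$)
$\left(J + 76\right) \sqrt{p + h{\left(6 \right)}} = \left(16 + 76\right) \sqrt{- \frac{55}{9} - \frac{7}{6}} = 92 \sqrt{- \frac{55}{9} - \frac{7}{6}} = 92 \sqrt{- \frac{131}{18}} = 92 \frac{i \sqrt{262}}{6} = \frac{46 i \sqrt{262}}{3}$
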